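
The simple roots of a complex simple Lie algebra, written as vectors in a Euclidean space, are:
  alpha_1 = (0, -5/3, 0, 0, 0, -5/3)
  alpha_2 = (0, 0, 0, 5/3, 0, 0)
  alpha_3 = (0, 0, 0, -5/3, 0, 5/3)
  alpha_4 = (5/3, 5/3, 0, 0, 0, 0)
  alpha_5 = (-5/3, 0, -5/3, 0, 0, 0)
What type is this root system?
B_5

Compute the Cartan integers a_ij = 2(alpha_i, alpha_j)/(alpha_j, alpha_j); the resulting 5x5 Cartan matrix is
[[2, 0, -1, -1, 0], [0, 2, -1, 0, 0], [-1, -2, 2, 0, 0], [-1, 0, 0, 2, -1], [0, 0, 0, -1, 2]].
The roots have two lengths (squared-length ratio 2:1); the short ones are alpha_{2}. The associated Dynkin diagram is a chain of 5 nodes with a double edge at one end; the terminal node there is the unique short simple root (B_5), so the type is B_5 (the algebra so(11)).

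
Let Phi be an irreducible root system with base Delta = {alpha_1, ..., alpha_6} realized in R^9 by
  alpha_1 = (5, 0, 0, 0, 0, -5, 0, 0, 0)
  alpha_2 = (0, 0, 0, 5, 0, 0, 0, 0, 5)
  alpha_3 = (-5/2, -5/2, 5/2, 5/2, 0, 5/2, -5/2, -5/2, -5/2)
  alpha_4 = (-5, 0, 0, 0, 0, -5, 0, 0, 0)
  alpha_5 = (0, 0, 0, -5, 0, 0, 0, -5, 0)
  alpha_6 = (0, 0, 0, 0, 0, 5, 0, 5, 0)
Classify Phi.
E_6

Compute the Cartan integers a_ij = 2(alpha_i, alpha_j)/(alpha_j, alpha_j); the resulting 6x6 Cartan matrix is
[[2, 0, -1, 0, 0, -1], [0, 2, 0, 0, -1, 0], [-1, 0, 2, 0, 0, 0], [0, 0, 0, 2, 0, -1], [0, -1, 0, 0, 2, -1], [-1, 0, 0, -1, -1, 2]].
All simple roots have the same length, so the diagram is simply laced. The associated Dynkin diagram is a chain of 5 nodes with one extra node attached to the third node from one end (E_6), so the type is E_6.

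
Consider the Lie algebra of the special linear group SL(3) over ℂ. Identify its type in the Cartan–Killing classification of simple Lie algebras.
A2

This is sl(3), which has dimension 3^2 - 1 = 8 and rank 3 - 1 = 2 (a Cartan subalgebra is the diagonal traceless matrices). In the classification of classical Lie algebras, the special linear algebra sl(n+1) has type A_n; here n = 2, so the Dynkin diagram is a chain of 2 nodes with single edges (A_2). Hence the type is A_2.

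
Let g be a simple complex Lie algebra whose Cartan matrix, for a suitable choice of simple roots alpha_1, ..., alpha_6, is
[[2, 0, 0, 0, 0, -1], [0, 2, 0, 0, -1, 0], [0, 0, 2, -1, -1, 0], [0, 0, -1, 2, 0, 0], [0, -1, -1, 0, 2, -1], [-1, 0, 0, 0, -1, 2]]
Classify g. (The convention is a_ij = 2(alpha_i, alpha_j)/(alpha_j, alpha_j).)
E_6

The matrix has rank 6 with 2's on the diagonal. Reading the off-diagonal entries as Dynkin edges (a single edge where a_ij = a_ji = -1; a double or triple edge where a_ij * a_ji = 2 or 3), the diagram is a chain of 5 nodes with one extra node attached to the third node from one end (E_6). One simple-root ordering that puts it in standard form is (alpha_1, alpha_2, alpha_6, alpha_5, alpha_3, alpha_4). So the algebra is type E_6.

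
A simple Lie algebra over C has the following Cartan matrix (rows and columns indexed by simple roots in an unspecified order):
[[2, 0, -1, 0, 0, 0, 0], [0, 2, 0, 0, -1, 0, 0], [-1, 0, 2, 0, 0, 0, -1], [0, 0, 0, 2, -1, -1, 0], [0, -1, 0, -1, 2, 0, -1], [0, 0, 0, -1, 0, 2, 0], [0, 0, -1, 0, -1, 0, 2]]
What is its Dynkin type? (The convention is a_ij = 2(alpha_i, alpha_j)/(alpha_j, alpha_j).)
E7

The matrix has rank 7 with 2's on the diagonal. Reading the off-diagonal entries as Dynkin edges (a single edge where a_ij = a_ji = -1; a double or triple edge where a_ij * a_ji = 2 or 3), the diagram is a chain of 6 nodes with one extra node attached to the third node from one end (E_7). One simple-root ordering that puts it in standard form is (alpha_6, alpha_2, alpha_4, alpha_5, alpha_7, alpha_3, alpha_1). So the algebra is type E_7.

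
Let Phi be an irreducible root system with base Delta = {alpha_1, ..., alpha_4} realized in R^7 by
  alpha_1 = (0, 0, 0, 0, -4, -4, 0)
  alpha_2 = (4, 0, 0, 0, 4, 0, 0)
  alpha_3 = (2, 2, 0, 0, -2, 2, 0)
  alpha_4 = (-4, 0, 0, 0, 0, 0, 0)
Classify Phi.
F4

Compute the Cartan integers a_ij = 2(alpha_i, alpha_j)/(alpha_j, alpha_j); the resulting 4x4 Cartan matrix is
[[2, -1, 0, 0], [-1, 2, 0, -2], [0, 0, 2, -1], [0, -1, -1, 2]].
The roots have two lengths (squared-length ratio 2:1); the short ones are alpha_{3,4}. The associated Dynkin diagram is a chain of 4 nodes with a double edge between the middle two (F_4), so the type is F_4.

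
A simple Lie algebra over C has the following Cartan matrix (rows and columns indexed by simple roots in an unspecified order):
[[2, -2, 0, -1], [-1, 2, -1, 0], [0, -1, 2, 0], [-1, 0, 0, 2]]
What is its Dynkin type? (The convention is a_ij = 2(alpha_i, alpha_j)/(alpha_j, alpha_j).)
F_4

The matrix has rank 4 with 2's on the diagonal. Reading the off-diagonal entries as Dynkin edges (a single edge where a_ij = a_ji = -1; a double or triple edge where a_ij * a_ji = 2 or 3), the diagram is a chain of 4 nodes with a double edge between the middle two (F_4). One simple-root ordering that puts it in standard form is (alpha_4, alpha_1, alpha_2, alpha_3). So the algebra is type F_4.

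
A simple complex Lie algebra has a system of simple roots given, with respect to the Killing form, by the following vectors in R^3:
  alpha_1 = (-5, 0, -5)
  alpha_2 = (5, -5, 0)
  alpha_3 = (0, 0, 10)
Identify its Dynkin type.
C_3 (sp(6))

Compute the Cartan integers a_ij = 2(alpha_i, alpha_j)/(alpha_j, alpha_j); the resulting 3x3 Cartan matrix is
[[2, -1, -1], [-1, 2, 0], [-2, 0, 2]].
The roots have two lengths (squared-length ratio 2:1); the short ones are alpha_{1,2}. The associated Dynkin diagram is a chain of 3 nodes with a double edge at one end; the terminal node there is the unique long simple root (C_3), so the type is C_3 (the algebra sp(6)).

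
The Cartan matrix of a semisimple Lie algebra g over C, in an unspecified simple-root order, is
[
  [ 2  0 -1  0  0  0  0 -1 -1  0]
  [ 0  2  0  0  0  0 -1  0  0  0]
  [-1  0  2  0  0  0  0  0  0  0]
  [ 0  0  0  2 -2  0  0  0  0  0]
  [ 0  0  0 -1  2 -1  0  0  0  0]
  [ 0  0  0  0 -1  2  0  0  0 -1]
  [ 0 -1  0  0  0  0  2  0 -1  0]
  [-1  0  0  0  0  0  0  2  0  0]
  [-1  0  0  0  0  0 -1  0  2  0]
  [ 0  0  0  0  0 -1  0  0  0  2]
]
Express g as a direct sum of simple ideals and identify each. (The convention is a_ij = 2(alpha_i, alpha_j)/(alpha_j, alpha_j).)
The diagram associated to this matrix has two connected components: the simple roots {alpha_4, alpha_5, alpha_6, alpha_10} form a chain of 4 nodes with a double edge at one end; the terminal node there is the unique long simple root (C_4), and {alpha_1, alpha_2, alpha_3, alpha_7, alpha_8, alpha_9} form a chain of 4 nodes with a fork of two nodes at one end (D_6). A semisimple Lie algebra decomposes uniquely as the direct sum of simple ideals, one per connected component of its Dynkin diagram, so g ≅ C_4 ⊕ D_6 (dimension 36 + 66 = 102).

type C_4 ⊕ type D_6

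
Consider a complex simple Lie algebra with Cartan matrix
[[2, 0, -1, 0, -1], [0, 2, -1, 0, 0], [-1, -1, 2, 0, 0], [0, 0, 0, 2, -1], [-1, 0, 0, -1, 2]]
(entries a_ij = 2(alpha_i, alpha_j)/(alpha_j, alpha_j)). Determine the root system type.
The matrix has rank 5 with 2's on the diagonal. Reading the off-diagonal entries as Dynkin edges (a single edge where a_ij = a_ji = -1; a double or triple edge where a_ij * a_ji = 2 or 3), the diagram is a chain of 5 nodes with single edges (A_5). One simple-root ordering that puts it in standard form is (alpha_4, alpha_5, alpha_1, alpha_3, alpha_2). So the algebra is type A_5, i.e. sl(6).

A_5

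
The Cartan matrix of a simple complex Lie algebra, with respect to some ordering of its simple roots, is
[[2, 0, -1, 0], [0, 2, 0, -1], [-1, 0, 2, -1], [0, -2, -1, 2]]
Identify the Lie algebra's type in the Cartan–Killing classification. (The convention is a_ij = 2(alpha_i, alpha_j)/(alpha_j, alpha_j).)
The matrix has rank 4 with 2's on the diagonal. Reading the off-diagonal entries as Dynkin edges (a single edge where a_ij = a_ji = -1; a double or triple edge where a_ij * a_ji = 2 or 3), the diagram is a chain of 4 nodes with a double edge at one end; the terminal node there is the unique short simple root (B_4). One simple-root ordering that puts it in standard form is (alpha_1, alpha_3, alpha_4, alpha_2). So the algebra is type B_4, i.e. so(9).

B_4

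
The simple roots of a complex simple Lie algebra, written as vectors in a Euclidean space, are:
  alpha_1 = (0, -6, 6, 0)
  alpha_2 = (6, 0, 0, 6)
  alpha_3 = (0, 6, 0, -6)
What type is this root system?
A_3 (sl(4))

Compute the Cartan integers a_ij = 2(alpha_i, alpha_j)/(alpha_j, alpha_j); the resulting 3x3 Cartan matrix is
[[2, 0, -1], [0, 2, -1], [-1, -1, 2]].
All simple roots have the same length, so the diagram is simply laced. The associated Dynkin diagram is a chain of 3 nodes with single edges (A_3), so the type is A_3 (the algebra sl(4)).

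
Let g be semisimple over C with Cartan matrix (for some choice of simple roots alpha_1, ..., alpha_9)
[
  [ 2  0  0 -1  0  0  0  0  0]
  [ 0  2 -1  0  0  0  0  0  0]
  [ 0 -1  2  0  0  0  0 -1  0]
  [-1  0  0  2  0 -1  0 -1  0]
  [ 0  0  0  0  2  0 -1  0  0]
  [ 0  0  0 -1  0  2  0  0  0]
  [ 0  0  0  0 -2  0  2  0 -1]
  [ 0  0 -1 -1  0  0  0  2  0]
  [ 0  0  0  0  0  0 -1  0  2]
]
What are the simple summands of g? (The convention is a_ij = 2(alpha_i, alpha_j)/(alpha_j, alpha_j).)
The diagram associated to this matrix has two connected components: the simple roots {alpha_5, alpha_7, alpha_9} form a chain of 3 nodes with a double edge at one end; the terminal node there is the unique short simple root (B_3), and {alpha_1, alpha_2, alpha_3, alpha_4, alpha_6, alpha_8} form a chain of 4 nodes with a fork of two nodes at one end (D_6). A semisimple Lie algebra decomposes uniquely as the direct sum of simple ideals, one per connected component of its Dynkin diagram, so g ≅ B_3 ⊕ D_6 (dimension 21 + 66 = 87).

B3 ⊕ D6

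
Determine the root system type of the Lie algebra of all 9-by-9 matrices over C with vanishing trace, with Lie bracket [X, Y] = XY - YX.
A_8 (sl(9))

This is sl(9), which has dimension 9^2 - 1 = 80 and rank 9 - 1 = 8 (a Cartan subalgebra is the diagonal traceless matrices). In the classification of classical Lie algebras, the special linear algebra sl(n+1) has type A_n; here n = 8, so the Dynkin diagram is a chain of 8 nodes with single edges (A_8). Hence the type is A_8.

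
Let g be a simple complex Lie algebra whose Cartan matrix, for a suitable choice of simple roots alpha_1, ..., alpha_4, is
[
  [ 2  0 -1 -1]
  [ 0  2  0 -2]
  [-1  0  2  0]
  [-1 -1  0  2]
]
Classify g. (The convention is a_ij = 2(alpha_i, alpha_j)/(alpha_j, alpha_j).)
C_4

The matrix has rank 4 with 2's on the diagonal. Reading the off-diagonal entries as Dynkin edges (a single edge where a_ij = a_ji = -1; a double or triple edge where a_ij * a_ji = 2 or 3), the diagram is a chain of 4 nodes with a double edge at one end; the terminal node there is the unique long simple root (C_4). One simple-root ordering that puts it in standard form is (alpha_3, alpha_1, alpha_4, alpha_2). So the algebra is type C_4, i.e. sp(8).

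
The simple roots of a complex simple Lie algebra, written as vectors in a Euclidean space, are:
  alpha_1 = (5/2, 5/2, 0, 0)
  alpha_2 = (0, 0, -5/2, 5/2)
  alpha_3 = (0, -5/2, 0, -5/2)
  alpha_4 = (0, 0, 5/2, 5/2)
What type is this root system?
Compute the Cartan integers a_ij = 2(alpha_i, alpha_j)/(alpha_j, alpha_j); the resulting 4x4 Cartan matrix is
[[2, 0, -1, 0], [0, 2, -1, 0], [-1, -1, 2, -1], [0, 0, -1, 2]].
All simple roots have the same length, so the diagram is simply laced. The associated Dynkin diagram is a chain of 2 nodes with a fork of two nodes at one end (D_4), so the type is D_4 (the algebra so(8)).

D_4 (so(8))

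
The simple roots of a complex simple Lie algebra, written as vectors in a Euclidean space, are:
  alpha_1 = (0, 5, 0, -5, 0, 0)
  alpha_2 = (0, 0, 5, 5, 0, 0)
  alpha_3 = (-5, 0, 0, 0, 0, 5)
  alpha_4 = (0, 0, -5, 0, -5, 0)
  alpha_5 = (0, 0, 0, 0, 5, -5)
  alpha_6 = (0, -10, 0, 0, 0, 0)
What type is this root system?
Compute the Cartan integers a_ij = 2(alpha_i, alpha_j)/(alpha_j, alpha_j); the resulting 6x6 Cartan matrix is
[[2, -1, 0, 0, 0, -1], [-1, 2, 0, -1, 0, 0], [0, 0, 2, 0, -1, 0], [0, -1, 0, 2, -1, 0], [0, 0, -1, -1, 2, 0], [-2, 0, 0, 0, 0, 2]].
The roots have two lengths (squared-length ratio 2:1); the short ones are alpha_{1,2,3,4,5}. The associated Dynkin diagram is a chain of 6 nodes with a double edge at one end; the terminal node there is the unique long simple root (C_6), so the type is C_6 (the algebra sp(12)).

C_6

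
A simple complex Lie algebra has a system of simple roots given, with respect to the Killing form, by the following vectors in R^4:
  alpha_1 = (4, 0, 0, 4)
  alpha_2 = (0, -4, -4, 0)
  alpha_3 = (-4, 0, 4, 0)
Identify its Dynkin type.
A_3

Compute the Cartan integers a_ij = 2(alpha_i, alpha_j)/(alpha_j, alpha_j); the resulting 3x3 Cartan matrix is
[[2, 0, -1], [0, 2, -1], [-1, -1, 2]].
All simple roots have the same length, so the diagram is simply laced. The associated Dynkin diagram is a chain of 3 nodes with single edges (A_3), so the type is A_3 (the algebra sl(4)).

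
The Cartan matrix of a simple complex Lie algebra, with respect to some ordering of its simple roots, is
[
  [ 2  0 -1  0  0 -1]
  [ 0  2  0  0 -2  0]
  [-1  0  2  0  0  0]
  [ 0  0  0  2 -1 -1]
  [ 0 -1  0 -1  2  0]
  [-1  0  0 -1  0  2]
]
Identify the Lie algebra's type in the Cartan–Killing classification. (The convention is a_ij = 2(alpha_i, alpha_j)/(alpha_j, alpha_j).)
The matrix has rank 6 with 2's on the diagonal. Reading the off-diagonal entries as Dynkin edges (a single edge where a_ij = a_ji = -1; a double or triple edge where a_ij * a_ji = 2 or 3), the diagram is a chain of 6 nodes with a double edge at one end; the terminal node there is the unique long simple root (C_6). One simple-root ordering that puts it in standard form is (alpha_3, alpha_1, alpha_6, alpha_4, alpha_5, alpha_2). So the algebra is type C_6, i.e. sp(12).

type C_6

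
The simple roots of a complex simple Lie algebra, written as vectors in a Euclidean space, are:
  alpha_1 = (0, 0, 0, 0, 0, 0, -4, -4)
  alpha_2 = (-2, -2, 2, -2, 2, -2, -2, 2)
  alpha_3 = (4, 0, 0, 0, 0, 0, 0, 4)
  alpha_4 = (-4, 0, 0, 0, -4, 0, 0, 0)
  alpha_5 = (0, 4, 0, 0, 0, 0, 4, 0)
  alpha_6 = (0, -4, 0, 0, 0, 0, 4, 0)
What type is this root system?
E6

Compute the Cartan integers a_ij = 2(alpha_i, alpha_j)/(alpha_j, alpha_j); the resulting 6x6 Cartan matrix is
[[2, 0, -1, 0, -1, -1], [0, 2, 0, 0, -1, 0], [-1, 0, 2, -1, 0, 0], [0, 0, -1, 2, 0, 0], [-1, -1, 0, 0, 2, 0], [-1, 0, 0, 0, 0, 2]].
All simple roots have the same length, so the diagram is simply laced. The associated Dynkin diagram is a chain of 5 nodes with one extra node attached to the third node from one end (E_6), so the type is E_6.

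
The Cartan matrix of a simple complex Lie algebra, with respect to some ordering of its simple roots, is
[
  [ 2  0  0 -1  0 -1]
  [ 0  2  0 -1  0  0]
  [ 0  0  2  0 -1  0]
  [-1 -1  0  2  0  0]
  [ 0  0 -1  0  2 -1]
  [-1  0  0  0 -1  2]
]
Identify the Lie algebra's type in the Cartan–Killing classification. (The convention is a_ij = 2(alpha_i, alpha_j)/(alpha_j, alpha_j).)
The matrix has rank 6 with 2's on the diagonal. Reading the off-diagonal entries as Dynkin edges (a single edge where a_ij = a_ji = -1; a double or triple edge where a_ij * a_ji = 2 or 3), the diagram is a chain of 6 nodes with single edges (A_6). One simple-root ordering that puts it in standard form is (alpha_3, alpha_5, alpha_6, alpha_1, alpha_4, alpha_2). So the algebra is type A_6, i.e. sl(7).

A6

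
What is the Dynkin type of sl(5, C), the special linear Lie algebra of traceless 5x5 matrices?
A_4

This is sl(5), which has dimension 5^2 - 1 = 24 and rank 5 - 1 = 4 (a Cartan subalgebra is the diagonal traceless matrices). In the classification of classical Lie algebras, the special linear algebra sl(n+1) has type A_n; here n = 4, so the Dynkin diagram is a chain of 4 nodes with single edges (A_4). Hence the type is A_4.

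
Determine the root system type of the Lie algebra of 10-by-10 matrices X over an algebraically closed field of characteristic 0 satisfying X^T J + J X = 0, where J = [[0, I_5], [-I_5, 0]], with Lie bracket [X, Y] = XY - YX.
type C_5

This is sp(10), which has dimension 10(10+1)/2 = 55 and rank 10/2 = 5. In the classification of classical Lie algebras, the symplectic algebra sp(2n) has type C_n; here n = 5, so the Dynkin diagram is a chain of 5 nodes with a double edge at one end; the terminal node there is the unique long simple root (C_5). Hence the type is C_5.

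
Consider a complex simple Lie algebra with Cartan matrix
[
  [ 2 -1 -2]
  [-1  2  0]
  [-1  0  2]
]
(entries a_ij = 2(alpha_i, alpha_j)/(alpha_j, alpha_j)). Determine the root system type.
type B_3

The matrix has rank 3 with 2's on the diagonal. Reading the off-diagonal entries as Dynkin edges (a single edge where a_ij = a_ji = -1; a double or triple edge where a_ij * a_ji = 2 or 3), the diagram is a chain of 3 nodes with a double edge at one end; the terminal node there is the unique short simple root (B_3). One simple-root ordering that puts it in standard form is (alpha_2, alpha_1, alpha_3). So the algebra is type B_3, i.e. so(7).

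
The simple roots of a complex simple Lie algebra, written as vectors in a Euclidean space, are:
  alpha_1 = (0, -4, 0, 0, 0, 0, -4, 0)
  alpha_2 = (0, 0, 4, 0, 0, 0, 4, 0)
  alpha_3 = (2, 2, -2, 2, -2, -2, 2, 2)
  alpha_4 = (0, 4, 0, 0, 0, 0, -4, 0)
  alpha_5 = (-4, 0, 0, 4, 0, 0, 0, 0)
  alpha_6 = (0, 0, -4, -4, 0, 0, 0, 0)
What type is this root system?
Compute the Cartan integers a_ij = 2(alpha_i, alpha_j)/(alpha_j, alpha_j); the resulting 6x6 Cartan matrix is
[[2, -1, -1, 0, 0, 0], [-1, 2, 0, -1, 0, -1], [-1, 0, 2, 0, 0, 0], [0, -1, 0, 2, 0, 0], [0, 0, 0, 0, 2, -1], [0, -1, 0, 0, -1, 2]].
All simple roots have the same length, so the diagram is simply laced. The associated Dynkin diagram is a chain of 5 nodes with one extra node attached to the third node from one end (E_6), so the type is E_6.

E_6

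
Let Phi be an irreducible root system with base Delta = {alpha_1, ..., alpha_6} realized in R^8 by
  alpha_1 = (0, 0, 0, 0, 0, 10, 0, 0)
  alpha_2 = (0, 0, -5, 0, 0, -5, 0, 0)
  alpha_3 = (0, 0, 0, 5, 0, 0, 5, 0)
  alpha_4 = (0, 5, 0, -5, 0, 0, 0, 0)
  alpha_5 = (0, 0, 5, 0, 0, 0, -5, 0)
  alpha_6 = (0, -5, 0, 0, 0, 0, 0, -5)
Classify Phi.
C6

Compute the Cartan integers a_ij = 2(alpha_i, alpha_j)/(alpha_j, alpha_j); the resulting 6x6 Cartan matrix is
[[2, -2, 0, 0, 0, 0], [-1, 2, 0, 0, -1, 0], [0, 0, 2, -1, -1, 0], [0, 0, -1, 2, 0, -1], [0, -1, -1, 0, 2, 0], [0, 0, 0, -1, 0, 2]].
The roots have two lengths (squared-length ratio 2:1); the short ones are alpha_{2,3,4,5,6}. The associated Dynkin diagram is a chain of 6 nodes with a double edge at one end; the terminal node there is the unique long simple root (C_6), so the type is C_6 (the algebra sp(12)).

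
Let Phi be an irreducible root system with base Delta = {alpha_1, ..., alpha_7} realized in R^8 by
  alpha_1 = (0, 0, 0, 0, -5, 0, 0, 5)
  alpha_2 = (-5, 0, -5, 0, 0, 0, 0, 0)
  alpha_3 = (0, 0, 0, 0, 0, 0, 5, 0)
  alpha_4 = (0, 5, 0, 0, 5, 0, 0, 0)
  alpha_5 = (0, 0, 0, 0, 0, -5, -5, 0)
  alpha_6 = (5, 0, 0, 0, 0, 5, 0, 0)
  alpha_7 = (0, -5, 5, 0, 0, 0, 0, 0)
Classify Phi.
Compute the Cartan integers a_ij = 2(alpha_i, alpha_j)/(alpha_j, alpha_j); the resulting 7x7 Cartan matrix is
[[2, 0, 0, -1, 0, 0, 0], [0, 2, 0, 0, 0, -1, -1], [0, 0, 2, 0, -1, 0, 0], [-1, 0, 0, 2, 0, 0, -1], [0, 0, -2, 0, 2, -1, 0], [0, -1, 0, 0, -1, 2, 0], [0, -1, 0, -1, 0, 0, 2]].
The roots have two lengths (squared-length ratio 2:1); the short ones are alpha_{3}. The associated Dynkin diagram is a chain of 7 nodes with a double edge at one end; the terminal node there is the unique short simple root (B_7), so the type is B_7 (the algebra so(15)).

B7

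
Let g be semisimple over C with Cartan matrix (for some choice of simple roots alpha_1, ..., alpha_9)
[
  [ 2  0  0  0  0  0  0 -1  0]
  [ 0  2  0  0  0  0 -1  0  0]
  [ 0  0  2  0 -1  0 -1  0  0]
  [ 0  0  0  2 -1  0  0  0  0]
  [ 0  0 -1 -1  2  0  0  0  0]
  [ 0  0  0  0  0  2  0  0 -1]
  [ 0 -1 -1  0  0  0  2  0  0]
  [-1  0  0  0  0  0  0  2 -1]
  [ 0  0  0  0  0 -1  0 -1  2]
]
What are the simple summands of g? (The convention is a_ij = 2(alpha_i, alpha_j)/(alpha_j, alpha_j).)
The diagram associated to this matrix has two connected components: the simple roots {alpha_1, alpha_6, alpha_8, alpha_9} form a chain of 4 nodes with single edges (A_4), and {alpha_2, alpha_3, alpha_4, alpha_5, alpha_7} form a chain of 5 nodes with single edges (A_5). A semisimple Lie algebra decomposes uniquely as the direct sum of simple ideals, one per connected component of its Dynkin diagram, so g ≅ A_4 ⊕ A_5 (dimension 24 + 35 = 59).

type A_4 + type A_5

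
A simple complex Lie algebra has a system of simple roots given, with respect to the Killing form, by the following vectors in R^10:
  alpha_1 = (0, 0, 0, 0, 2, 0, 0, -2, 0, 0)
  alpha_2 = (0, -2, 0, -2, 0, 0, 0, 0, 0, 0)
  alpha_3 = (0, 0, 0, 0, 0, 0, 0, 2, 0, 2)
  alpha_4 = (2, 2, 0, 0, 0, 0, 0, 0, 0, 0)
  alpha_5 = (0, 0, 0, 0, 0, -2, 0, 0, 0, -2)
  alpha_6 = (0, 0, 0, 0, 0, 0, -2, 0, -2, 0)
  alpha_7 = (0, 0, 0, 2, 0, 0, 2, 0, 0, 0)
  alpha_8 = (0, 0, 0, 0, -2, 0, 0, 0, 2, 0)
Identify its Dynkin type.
A8

Compute the Cartan integers a_ij = 2(alpha_i, alpha_j)/(alpha_j, alpha_j); the resulting 8x8 Cartan matrix is
[[2, 0, -1, 0, 0, 0, 0, -1], [0, 2, 0, -1, 0, 0, -1, 0], [-1, 0, 2, 0, -1, 0, 0, 0], [0, -1, 0, 2, 0, 0, 0, 0], [0, 0, -1, 0, 2, 0, 0, 0], [0, 0, 0, 0, 0, 2, -1, -1], [0, -1, 0, 0, 0, -1, 2, 0], [-1, 0, 0, 0, 0, -1, 0, 2]].
All simple roots have the same length, so the diagram is simply laced. The associated Dynkin diagram is a chain of 8 nodes with single edges (A_8), so the type is A_8 (the algebra sl(9)).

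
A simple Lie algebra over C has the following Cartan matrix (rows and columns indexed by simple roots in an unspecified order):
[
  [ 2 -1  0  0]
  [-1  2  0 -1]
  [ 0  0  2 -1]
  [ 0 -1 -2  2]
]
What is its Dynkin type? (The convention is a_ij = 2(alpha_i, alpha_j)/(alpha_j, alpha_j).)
The matrix has rank 4 with 2's on the diagonal. Reading the off-diagonal entries as Dynkin edges (a single edge where a_ij = a_ji = -1; a double or triple edge where a_ij * a_ji = 2 or 3), the diagram is a chain of 4 nodes with a double edge at one end; the terminal node there is the unique short simple root (B_4). One simple-root ordering that puts it in standard form is (alpha_1, alpha_2, alpha_4, alpha_3). So the algebra is type B_4, i.e. so(9).

B4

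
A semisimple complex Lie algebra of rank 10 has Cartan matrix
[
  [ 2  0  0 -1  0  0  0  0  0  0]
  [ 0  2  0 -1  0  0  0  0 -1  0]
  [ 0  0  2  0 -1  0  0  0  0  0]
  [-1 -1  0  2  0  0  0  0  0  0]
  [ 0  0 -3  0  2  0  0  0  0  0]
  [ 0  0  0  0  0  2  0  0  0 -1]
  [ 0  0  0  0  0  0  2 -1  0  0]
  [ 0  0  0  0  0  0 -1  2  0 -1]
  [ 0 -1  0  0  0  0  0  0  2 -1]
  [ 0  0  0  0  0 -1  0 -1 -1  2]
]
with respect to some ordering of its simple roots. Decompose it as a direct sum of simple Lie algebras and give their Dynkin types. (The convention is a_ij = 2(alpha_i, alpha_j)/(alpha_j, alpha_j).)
E8 ⊕ G2

The diagram associated to this matrix has two connected components: the simple roots {alpha_1, alpha_2, alpha_4, alpha_6, alpha_7, alpha_8, alpha_9, alpha_10} form a chain of 7 nodes with one extra node attached to the third node from one end (E_8), and {alpha_3, alpha_5} form two nodes joined by a triple edge (G_2). A semisimple Lie algebra decomposes uniquely as the direct sum of simple ideals, one per connected component of its Dynkin diagram, so g ≅ E_8 ⊕ G_2 (dimension 248 + 14 = 262).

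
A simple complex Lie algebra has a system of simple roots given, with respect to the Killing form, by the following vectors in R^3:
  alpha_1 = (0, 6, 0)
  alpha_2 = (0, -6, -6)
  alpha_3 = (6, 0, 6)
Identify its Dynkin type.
Compute the Cartan integers a_ij = 2(alpha_i, alpha_j)/(alpha_j, alpha_j); the resulting 3x3 Cartan matrix is
[[2, -1, 0], [-2, 2, -1], [0, -1, 2]].
The roots have two lengths (squared-length ratio 2:1); the short ones are alpha_{1}. The associated Dynkin diagram is a chain of 3 nodes with a double edge at one end; the terminal node there is the unique short simple root (B_3), so the type is B_3 (the algebra so(7)).

B_3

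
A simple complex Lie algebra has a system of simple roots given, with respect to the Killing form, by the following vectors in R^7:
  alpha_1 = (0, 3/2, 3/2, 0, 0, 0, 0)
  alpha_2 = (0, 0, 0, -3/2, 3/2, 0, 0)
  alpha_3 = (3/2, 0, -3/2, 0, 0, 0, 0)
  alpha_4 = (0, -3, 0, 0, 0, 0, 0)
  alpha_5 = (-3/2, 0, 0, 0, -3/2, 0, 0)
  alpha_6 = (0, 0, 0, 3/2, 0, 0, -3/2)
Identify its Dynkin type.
Compute the Cartan integers a_ij = 2(alpha_i, alpha_j)/(alpha_j, alpha_j); the resulting 6x6 Cartan matrix is
[[2, 0, -1, -1, 0, 0], [0, 2, 0, 0, -1, -1], [-1, 0, 2, 0, -1, 0], [-2, 0, 0, 2, 0, 0], [0, -1, -1, 0, 2, 0], [0, -1, 0, 0, 0, 2]].
The roots have two lengths (squared-length ratio 2:1); the short ones are alpha_{1,2,3,5,6}. The associated Dynkin diagram is a chain of 6 nodes with a double edge at one end; the terminal node there is the unique long simple root (C_6), so the type is C_6 (the algebra sp(12)).

C6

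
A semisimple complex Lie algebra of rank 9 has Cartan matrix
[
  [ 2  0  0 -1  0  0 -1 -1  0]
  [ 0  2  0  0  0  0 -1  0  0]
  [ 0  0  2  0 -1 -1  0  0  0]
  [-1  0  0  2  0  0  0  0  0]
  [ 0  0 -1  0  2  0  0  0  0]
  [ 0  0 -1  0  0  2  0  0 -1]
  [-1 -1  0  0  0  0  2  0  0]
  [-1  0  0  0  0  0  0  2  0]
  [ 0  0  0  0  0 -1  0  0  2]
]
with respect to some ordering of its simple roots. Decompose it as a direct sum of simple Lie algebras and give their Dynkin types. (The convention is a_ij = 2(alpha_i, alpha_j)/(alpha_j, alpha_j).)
A4 ⊕ D5

The diagram associated to this matrix has two connected components: the simple roots {alpha_3, alpha_5, alpha_6, alpha_9} form a chain of 4 nodes with single edges (A_4), and {alpha_1, alpha_2, alpha_4, alpha_7, alpha_8} form a chain of 3 nodes with a fork of two nodes at one end (D_5). A semisimple Lie algebra decomposes uniquely as the direct sum of simple ideals, one per connected component of its Dynkin diagram, so g ≅ A_4 ⊕ D_5 (dimension 24 + 45 = 69).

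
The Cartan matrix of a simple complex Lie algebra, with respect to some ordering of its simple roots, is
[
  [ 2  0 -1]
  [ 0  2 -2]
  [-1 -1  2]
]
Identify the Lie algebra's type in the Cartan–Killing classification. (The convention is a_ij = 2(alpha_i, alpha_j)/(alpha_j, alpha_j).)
C3

The matrix has rank 3 with 2's on the diagonal. Reading the off-diagonal entries as Dynkin edges (a single edge where a_ij = a_ji = -1; a double or triple edge where a_ij * a_ji = 2 or 3), the diagram is a chain of 3 nodes with a double edge at one end; the terminal node there is the unique long simple root (C_3). One simple-root ordering that puts it in standard form is (alpha_1, alpha_3, alpha_2). So the algebra is type C_3, i.e. sp(6).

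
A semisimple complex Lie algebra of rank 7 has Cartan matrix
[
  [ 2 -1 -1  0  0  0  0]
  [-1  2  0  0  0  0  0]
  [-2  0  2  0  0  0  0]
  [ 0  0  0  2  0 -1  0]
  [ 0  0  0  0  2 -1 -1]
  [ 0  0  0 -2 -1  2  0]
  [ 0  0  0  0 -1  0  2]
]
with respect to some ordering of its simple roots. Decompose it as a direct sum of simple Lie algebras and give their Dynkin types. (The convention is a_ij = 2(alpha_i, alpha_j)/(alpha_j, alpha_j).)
The diagram associated to this matrix has two connected components: the simple roots {alpha_4, alpha_5, alpha_6, alpha_7} form a chain of 4 nodes with a double edge at one end; the terminal node there is the unique short simple root (B_4), and {alpha_1, alpha_2, alpha_3} form a chain of 3 nodes with a double edge at one end; the terminal node there is the unique long simple root (C_3). A semisimple Lie algebra decomposes uniquely as the direct sum of simple ideals, one per connected component of its Dynkin diagram, so g ≅ B_4 ⊕ C_3 (dimension 36 + 21 = 57).

type B_4 ⊕ type C_3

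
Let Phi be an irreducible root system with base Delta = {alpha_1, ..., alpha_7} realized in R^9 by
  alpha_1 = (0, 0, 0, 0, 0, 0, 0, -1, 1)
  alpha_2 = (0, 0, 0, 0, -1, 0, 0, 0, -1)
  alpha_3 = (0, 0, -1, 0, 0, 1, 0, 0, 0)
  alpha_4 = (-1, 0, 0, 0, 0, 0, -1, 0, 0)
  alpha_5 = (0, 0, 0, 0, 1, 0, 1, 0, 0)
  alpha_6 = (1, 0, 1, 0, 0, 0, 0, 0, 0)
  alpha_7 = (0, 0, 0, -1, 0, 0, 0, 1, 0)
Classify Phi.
Compute the Cartan integers a_ij = 2(alpha_i, alpha_j)/(alpha_j, alpha_j); the resulting 7x7 Cartan matrix is
[[2, -1, 0, 0, 0, 0, -1], [-1, 2, 0, 0, -1, 0, 0], [0, 0, 2, 0, 0, -1, 0], [0, 0, 0, 2, -1, -1, 0], [0, -1, 0, -1, 2, 0, 0], [0, 0, -1, -1, 0, 2, 0], [-1, 0, 0, 0, 0, 0, 2]].
All simple roots have the same length, so the diagram is simply laced. The associated Dynkin diagram is a chain of 7 nodes with single edges (A_7), so the type is A_7 (the algebra sl(8)).

A_7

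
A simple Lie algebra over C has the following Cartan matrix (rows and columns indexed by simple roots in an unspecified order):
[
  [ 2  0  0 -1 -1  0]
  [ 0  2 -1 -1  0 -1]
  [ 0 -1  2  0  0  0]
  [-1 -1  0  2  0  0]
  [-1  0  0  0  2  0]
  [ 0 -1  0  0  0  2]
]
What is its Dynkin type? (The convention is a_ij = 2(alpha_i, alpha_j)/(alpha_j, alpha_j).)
The matrix has rank 6 with 2's on the diagonal. Reading the off-diagonal entries as Dynkin edges (a single edge where a_ij = a_ji = -1; a double or triple edge where a_ij * a_ji = 2 or 3), the diagram is a chain of 4 nodes with a fork of two nodes at one end (D_6). One simple-root ordering that puts it in standard form is (alpha_5, alpha_1, alpha_4, alpha_2, alpha_3, alpha_6). So the algebra is type D_6, i.e. so(12).

D_6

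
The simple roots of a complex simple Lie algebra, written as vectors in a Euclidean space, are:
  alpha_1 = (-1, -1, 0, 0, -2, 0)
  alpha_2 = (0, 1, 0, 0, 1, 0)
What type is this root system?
Compute the Cartan integers a_ij = 2(alpha_i, alpha_j)/(alpha_j, alpha_j); the resulting 2x2 Cartan matrix is
[[2, -3], [-1, 2]].
The roots have two lengths (squared-length ratio 3:1); the short ones are alpha_{2}. The associated Dynkin diagram is two nodes joined by a triple edge (G_2), so the type is G_2.

type G_2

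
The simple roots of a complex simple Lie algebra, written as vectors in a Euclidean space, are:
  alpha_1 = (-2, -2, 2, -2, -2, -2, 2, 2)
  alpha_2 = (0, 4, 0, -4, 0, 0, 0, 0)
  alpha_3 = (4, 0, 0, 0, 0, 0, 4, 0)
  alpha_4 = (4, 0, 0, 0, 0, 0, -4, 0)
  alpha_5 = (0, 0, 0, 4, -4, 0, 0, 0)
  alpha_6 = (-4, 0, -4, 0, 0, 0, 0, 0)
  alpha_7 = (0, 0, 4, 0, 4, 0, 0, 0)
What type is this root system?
Compute the Cartan integers a_ij = 2(alpha_i, alpha_j)/(alpha_j, alpha_j); the resulting 7x7 Cartan matrix is
[[2, 0, 0, -1, 0, 0, 0], [0, 2, 0, 0, -1, 0, 0], [0, 0, 2, 0, 0, -1, 0], [-1, 0, 0, 2, 0, -1, 0], [0, -1, 0, 0, 2, 0, -1], [0, 0, -1, -1, 0, 2, -1], [0, 0, 0, 0, -1, -1, 2]].
All simple roots have the same length, so the diagram is simply laced. The associated Dynkin diagram is a chain of 6 nodes with one extra node attached to the third node from one end (E_7), so the type is E_7.

E_7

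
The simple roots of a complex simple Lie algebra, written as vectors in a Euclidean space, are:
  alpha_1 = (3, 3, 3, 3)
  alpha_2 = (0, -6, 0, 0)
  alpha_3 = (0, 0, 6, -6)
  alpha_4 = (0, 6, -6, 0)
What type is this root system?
Compute the Cartan integers a_ij = 2(alpha_i, alpha_j)/(alpha_j, alpha_j); the resulting 4x4 Cartan matrix is
[[2, -1, 0, 0], [-1, 2, 0, -1], [0, 0, 2, -1], [0, -2, -1, 2]].
The roots have two lengths (squared-length ratio 2:1); the short ones are alpha_{1,2}. The associated Dynkin diagram is a chain of 4 nodes with a double edge between the middle two (F_4), so the type is F_4.

F_4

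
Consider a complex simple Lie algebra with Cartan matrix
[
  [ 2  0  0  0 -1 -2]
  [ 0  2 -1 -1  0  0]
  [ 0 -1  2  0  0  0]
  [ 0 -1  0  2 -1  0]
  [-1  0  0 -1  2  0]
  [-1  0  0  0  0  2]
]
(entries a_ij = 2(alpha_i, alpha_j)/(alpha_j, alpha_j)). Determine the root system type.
The matrix has rank 6 with 2's on the diagonal. Reading the off-diagonal entries as Dynkin edges (a single edge where a_ij = a_ji = -1; a double or triple edge where a_ij * a_ji = 2 or 3), the diagram is a chain of 6 nodes with a double edge at one end; the terminal node there is the unique short simple root (B_6). One simple-root ordering that puts it in standard form is (alpha_3, alpha_2, alpha_4, alpha_5, alpha_1, alpha_6). So the algebra is type B_6, i.e. so(13).

B6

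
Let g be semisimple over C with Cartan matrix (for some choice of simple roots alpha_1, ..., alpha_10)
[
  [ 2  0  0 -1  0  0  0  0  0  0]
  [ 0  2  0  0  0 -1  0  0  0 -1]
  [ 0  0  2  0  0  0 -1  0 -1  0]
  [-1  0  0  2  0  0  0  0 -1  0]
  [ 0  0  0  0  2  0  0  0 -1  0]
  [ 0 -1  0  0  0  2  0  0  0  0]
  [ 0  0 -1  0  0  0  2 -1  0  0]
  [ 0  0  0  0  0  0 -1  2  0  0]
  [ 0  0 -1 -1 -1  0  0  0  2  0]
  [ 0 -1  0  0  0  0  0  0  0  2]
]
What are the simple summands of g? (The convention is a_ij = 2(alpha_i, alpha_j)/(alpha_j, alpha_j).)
A_3 (sl(4)) + E_7

The diagram associated to this matrix has two connected components: the simple roots {alpha_2, alpha_6, alpha_10} form a chain of 3 nodes with single edges (A_3), and {alpha_1, alpha_3, alpha_4, alpha_5, alpha_7, alpha_8, alpha_9} form a chain of 6 nodes with one extra node attached to the third node from one end (E_7). A semisimple Lie algebra decomposes uniquely as the direct sum of simple ideals, one per connected component of its Dynkin diagram, so g ≅ A_3 ⊕ E_7 (dimension 15 + 133 = 148).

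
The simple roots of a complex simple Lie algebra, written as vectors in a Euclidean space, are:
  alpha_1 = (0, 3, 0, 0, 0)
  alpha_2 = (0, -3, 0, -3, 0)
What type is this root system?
B_2

Compute the Cartan integers a_ij = 2(alpha_i, alpha_j)/(alpha_j, alpha_j); the resulting 2x2 Cartan matrix is
[[2, -1], [-2, 2]].
The roots have two lengths (squared-length ratio 2:1); the short ones are alpha_{1}. The associated Dynkin diagram is a chain of 2 nodes with a double edge at one end; the terminal node there is the unique short simple root (B_2), so the type is B_2 (the algebra so(5)).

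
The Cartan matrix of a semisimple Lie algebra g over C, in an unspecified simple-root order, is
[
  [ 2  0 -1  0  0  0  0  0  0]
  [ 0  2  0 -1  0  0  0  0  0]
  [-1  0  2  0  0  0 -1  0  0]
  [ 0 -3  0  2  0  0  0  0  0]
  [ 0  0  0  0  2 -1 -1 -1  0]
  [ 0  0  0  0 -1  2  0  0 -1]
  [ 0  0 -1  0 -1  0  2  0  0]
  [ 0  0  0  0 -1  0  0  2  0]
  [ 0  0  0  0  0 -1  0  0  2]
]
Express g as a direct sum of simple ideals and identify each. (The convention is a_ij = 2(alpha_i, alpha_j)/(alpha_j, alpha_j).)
E7 ⊕ G2

The diagram associated to this matrix has two connected components: the simple roots {alpha_1, alpha_3, alpha_5, alpha_6, alpha_7, alpha_8, alpha_9} form a chain of 6 nodes with one extra node attached to the third node from one end (E_7), and {alpha_2, alpha_4} form two nodes joined by a triple edge (G_2). A semisimple Lie algebra decomposes uniquely as the direct sum of simple ideals, one per connected component of its Dynkin diagram, so g ≅ E_7 ⊕ G_2 (dimension 133 + 14 = 147).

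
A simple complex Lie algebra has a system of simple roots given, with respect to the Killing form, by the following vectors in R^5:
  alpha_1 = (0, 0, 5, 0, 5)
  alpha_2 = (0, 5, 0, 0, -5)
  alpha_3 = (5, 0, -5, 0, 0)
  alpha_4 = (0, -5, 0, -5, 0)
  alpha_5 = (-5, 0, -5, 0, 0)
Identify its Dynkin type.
Compute the Cartan integers a_ij = 2(alpha_i, alpha_j)/(alpha_j, alpha_j); the resulting 5x5 Cartan matrix is
[[2, -1, -1, 0, -1], [-1, 2, 0, -1, 0], [-1, 0, 2, 0, 0], [0, -1, 0, 2, 0], [-1, 0, 0, 0, 2]].
All simple roots have the same length, so the diagram is simply laced. The associated Dynkin diagram is a chain of 3 nodes with a fork of two nodes at one end (D_5), so the type is D_5 (the algebra so(10)).

D_5 (so(10))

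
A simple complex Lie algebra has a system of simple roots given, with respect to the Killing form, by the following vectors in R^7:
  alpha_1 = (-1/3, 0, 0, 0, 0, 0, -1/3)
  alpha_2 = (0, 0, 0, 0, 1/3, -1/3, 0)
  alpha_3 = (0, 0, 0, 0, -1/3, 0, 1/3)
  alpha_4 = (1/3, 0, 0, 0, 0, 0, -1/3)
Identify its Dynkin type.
type D_4

Compute the Cartan integers a_ij = 2(alpha_i, alpha_j)/(alpha_j, alpha_j); the resulting 4x4 Cartan matrix is
[[2, 0, -1, 0], [0, 2, -1, 0], [-1, -1, 2, -1], [0, 0, -1, 2]].
All simple roots have the same length, so the diagram is simply laced. The associated Dynkin diagram is a chain of 2 nodes with a fork of two nodes at one end (D_4), so the type is D_4 (the algebra so(8)).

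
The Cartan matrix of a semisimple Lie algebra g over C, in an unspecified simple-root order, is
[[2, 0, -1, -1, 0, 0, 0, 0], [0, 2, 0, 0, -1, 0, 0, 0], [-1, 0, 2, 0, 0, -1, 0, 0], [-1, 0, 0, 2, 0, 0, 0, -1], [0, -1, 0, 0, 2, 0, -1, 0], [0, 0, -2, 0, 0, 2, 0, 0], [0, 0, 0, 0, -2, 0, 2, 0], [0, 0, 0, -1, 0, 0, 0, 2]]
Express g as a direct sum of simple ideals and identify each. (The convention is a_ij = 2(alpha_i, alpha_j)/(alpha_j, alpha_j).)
type C_3 ⊕ type C_5

The diagram associated to this matrix has two connected components: the simple roots {alpha_2, alpha_5, alpha_7} form a chain of 3 nodes with a double edge at one end; the terminal node there is the unique long simple root (C_3), and {alpha_1, alpha_3, alpha_4, alpha_6, alpha_8} form a chain of 5 nodes with a double edge at one end; the terminal node there is the unique long simple root (C_5). A semisimple Lie algebra decomposes uniquely as the direct sum of simple ideals, one per connected component of its Dynkin diagram, so g ≅ C_3 ⊕ C_5 (dimension 21 + 55 = 76).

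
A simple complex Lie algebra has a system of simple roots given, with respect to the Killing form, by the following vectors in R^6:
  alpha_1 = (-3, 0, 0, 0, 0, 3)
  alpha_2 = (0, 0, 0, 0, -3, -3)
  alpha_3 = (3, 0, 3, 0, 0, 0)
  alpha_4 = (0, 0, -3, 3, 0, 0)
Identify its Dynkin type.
Compute the Cartan integers a_ij = 2(alpha_i, alpha_j)/(alpha_j, alpha_j); the resulting 4x4 Cartan matrix is
[[2, -1, -1, 0], [-1, 2, 0, 0], [-1, 0, 2, -1], [0, 0, -1, 2]].
All simple roots have the same length, so the diagram is simply laced. The associated Dynkin diagram is a chain of 4 nodes with single edges (A_4), so the type is A_4 (the algebra sl(5)).

A4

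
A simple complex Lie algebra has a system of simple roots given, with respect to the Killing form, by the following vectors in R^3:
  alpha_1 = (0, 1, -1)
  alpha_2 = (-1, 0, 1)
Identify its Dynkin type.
Compute the Cartan integers a_ij = 2(alpha_i, alpha_j)/(alpha_j, alpha_j); the resulting 2x2 Cartan matrix is
[[2, -1], [-1, 2]].
All simple roots have the same length, so the diagram is simply laced. The associated Dynkin diagram is a chain of 2 nodes with single edges (A_2), so the type is A_2 (the algebra sl(3)).

A_2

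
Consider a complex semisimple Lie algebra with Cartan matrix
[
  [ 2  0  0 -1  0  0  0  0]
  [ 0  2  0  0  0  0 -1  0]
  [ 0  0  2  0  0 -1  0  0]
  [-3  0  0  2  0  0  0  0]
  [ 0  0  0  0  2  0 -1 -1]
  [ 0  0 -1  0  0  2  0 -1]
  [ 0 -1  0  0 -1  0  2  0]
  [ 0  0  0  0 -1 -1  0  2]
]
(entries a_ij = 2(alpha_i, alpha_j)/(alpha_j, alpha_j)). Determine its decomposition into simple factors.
The diagram associated to this matrix has two connected components: the simple roots {alpha_2, alpha_3, alpha_5, alpha_6, alpha_7, alpha_8} form a chain of 6 nodes with single edges (A_6), and {alpha_1, alpha_4} form two nodes joined by a triple edge (G_2). A semisimple Lie algebra decomposes uniquely as the direct sum of simple ideals, one per connected component of its Dynkin diagram, so g ≅ A_6 ⊕ G_2 (dimension 48 + 14 = 62).

type A_6 + type G_2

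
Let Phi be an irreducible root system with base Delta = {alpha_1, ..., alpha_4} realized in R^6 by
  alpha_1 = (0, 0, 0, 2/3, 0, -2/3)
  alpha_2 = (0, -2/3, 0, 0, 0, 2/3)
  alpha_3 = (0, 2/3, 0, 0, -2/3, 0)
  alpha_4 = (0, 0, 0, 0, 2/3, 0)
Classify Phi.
B_4 (so(9))

Compute the Cartan integers a_ij = 2(alpha_i, alpha_j)/(alpha_j, alpha_j); the resulting 4x4 Cartan matrix is
[[2, -1, 0, 0], [-1, 2, -1, 0], [0, -1, 2, -2], [0, 0, -1, 2]].
The roots have two lengths (squared-length ratio 2:1); the short ones are alpha_{4}. The associated Dynkin diagram is a chain of 4 nodes with a double edge at one end; the terminal node there is the unique short simple root (B_4), so the type is B_4 (the algebra so(9)).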